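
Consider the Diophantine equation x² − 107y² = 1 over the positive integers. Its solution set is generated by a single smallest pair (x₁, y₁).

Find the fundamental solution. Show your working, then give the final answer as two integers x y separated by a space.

962 93

d=107: √d = [10; 2,1,9,1,2,20] (ℓ=6, even), read p_5/q_5
step 0: (10, 1)  from 10·(1,0) + (0,1)
…
step 4: (331, 32)  from 1·(300,29) + (31,3)
step 5: (962, 93)  from 2·(331,32) + (300,29)
fundamental: x₁=962, y₁=93  (since 925444 − 107·8649 = 1)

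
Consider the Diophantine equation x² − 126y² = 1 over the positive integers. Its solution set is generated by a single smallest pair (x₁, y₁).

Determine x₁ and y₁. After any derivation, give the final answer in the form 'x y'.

d=126: √d = [11; 4,2,4,22] (ℓ=4, even), read p_3/q_3
i=0: a=11 ⇒ p=11, q=1
…
i=2: a=2 ⇒ p=101, q=9
i=3: a=4 ⇒ p=449, q=40
fundamental: x₁=449, y₁=40  (since 201601 − 126·1600 = 1)

449 40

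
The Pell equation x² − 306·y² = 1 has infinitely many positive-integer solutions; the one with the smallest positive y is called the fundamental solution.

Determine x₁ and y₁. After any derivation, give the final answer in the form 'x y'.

35 2

√306 → a₀=17, period (2,34); ℓ=2 even so k=1
i=0: a=17 ⇒ p=17, q=1
i=1: a=2 ⇒ p=35, q=2
fundamental: x₁=35, y₁=2  (since 1225 − 306·4 = 1)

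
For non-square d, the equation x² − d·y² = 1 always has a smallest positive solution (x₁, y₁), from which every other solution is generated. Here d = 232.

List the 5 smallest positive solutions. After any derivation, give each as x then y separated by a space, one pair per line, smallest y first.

√232 → a₀=15, period (4,3,7,3,4,30); ℓ=6 even so k=5
step 0: (15, 1)  from 15·(1,0) + (0,1)
…
step 2: (198, 13)  from 3·(61,4) + (15,1)
…
step 4: (4539, 298)  from 3·(1447,95) + (198,13)
step 5: (19603, 1287)  from 4·(4539,298) + (1447,95)
(x₁, y₁) = (19603, 1287);  19603² − 232·1287² = 1 ✓
(19603+1287√232)^2 = 768555217 + 50458122√232
(19603+1287√232)^3 = 30131975818099 + 1978261129845√232
(19603+1287√232)^4 = 1181354243155834177 + 77559705806244948√232
(19603+1287√232)^5 = 46316174427035658925363 + 3040805823861378301443√232

19603 1287
768555217 50458122
30131975818099 1978261129845
1181354243155834177 77559705806244948
46316174427035658925363 3040805823861378301443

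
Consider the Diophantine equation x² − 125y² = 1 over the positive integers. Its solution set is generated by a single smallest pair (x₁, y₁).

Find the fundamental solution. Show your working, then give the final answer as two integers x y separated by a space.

[11; 5,1,1,5,22] for √125; ℓ=5 ⇒ convergent index 9
a_0=11:  p_0=11·1+0=11,  q_0=11·0+1=1
a_1=5:  p_1=5·11+1=56,  q_1=5·1+0=5
a_2=1:  p_2=1·56+11=67,  q_2=1·5+1=6
a_3=1:  p_3=1·67+56=123,  q_3=1·6+5=11
a_4=5:  p_4=5·123+67=682,  q_4=5·11+6=61
…
a_6=5:  p_6=5·15127+682=76317,  q_6=5·1353+61=6826
a_7=1:  p_7=1·76317+15127=91444,  q_7=1·6826+1353=8179
a_8=1:  p_8=1·91444+76317=167761,  q_8=1·8179+6826=15005
a_9=5:  p_9=5·167761+91444=930249,  q_9=5·15005+8179=83204
fundamental: x₁=930249, y₁=83204  (since 865363202001 − 125·6922905616 = 1)

930249 83204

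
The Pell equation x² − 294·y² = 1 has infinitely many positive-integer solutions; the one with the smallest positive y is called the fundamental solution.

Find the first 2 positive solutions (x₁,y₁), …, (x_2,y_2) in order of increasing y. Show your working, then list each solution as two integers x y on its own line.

√294 → a₀=17, period (6,1,4,1,6,34); ℓ=6 even so k=5
a_0=17:  p_0=17·1+0=17,  q_0=17·0+1=1
…
a_4=1:  p_4=1·583+120=703,  q_4=1·34+7=41
a_5=6:  p_5=6·703+583=4801,  q_5=6·41+34=280
fundamental: x₁=4801, y₁=280  (since 23049601 − 294·78400 = 1)
n=2: (4801,280)∘(4801,280) = (4801·4801+294·280·280, 4801·280+280·4801) = (46099201,2688560)

4801 280
46099201 2688560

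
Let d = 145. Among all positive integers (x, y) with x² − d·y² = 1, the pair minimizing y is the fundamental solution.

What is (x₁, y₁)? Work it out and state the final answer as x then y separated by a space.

[12; 24] for √145; ℓ=1 ⇒ convergent index 1
k=0  a_k=12  p_k/q_k = 12/1
k=1  a_k=24  p_k/q_k = 289/24
(x₁, y₁) = (289, 24);  289² − 145·24² = 1 ✓

289 24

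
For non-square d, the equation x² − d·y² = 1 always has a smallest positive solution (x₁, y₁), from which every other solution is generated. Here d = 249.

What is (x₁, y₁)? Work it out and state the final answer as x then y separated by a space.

√249 = [15; 1,3,1,1,5,…,3,1,30, …], period ℓ=16 (even) → k=15
i=0: a=15 ⇒ p=15, q=1
i=1: a=1 ⇒ p=16, q=1
i=2: a=3 ⇒ p=63, q=4
…
i=4: a=1 ⇒ p=142, q=9
i=5: a=5 ⇒ p=789, q=50
i=6: a=1 ⇒ p=931, q=59
…
i=8: a=10 ⇒ p=36751, q=2329
i=9: a=3 ⇒ p=113835, q=7214
i=10: a=1 ⇒ p=150586, q=9543
…
i=13: a=1 ⇒ p=1884116, q=119401
i=14: a=3 ⇒ p=6669699, q=422675
i=15: a=1 ⇒ p=8553815, q=542076
→ (8553815, 542076).  Check: 8553815²=73167751054225, 249·542076²=73167751054224, difference 1.

8553815 542076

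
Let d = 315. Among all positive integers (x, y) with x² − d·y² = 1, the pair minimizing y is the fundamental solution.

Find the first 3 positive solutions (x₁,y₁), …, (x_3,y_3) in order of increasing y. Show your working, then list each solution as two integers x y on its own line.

[17; 1,2,1,34] for √315; ℓ=4 ⇒ convergent index 3
i=0: a=17 ⇒ p=17, q=1
…
i=2: a=2 ⇒ p=53, q=3
i=3: a=1 ⇒ p=71, q=4
(x₁, y₁) = (71, 4);  71² − 315·4² = 1 ✓
n=2: (71,4)∘(71,4) = (71·71+315·4·4, 71·4+4·71) = (10081,568)
n=3: (10081,568)∘(71,4) = (71·10081+315·4·568, 71·568+4·10081) = (1431431,80652)

71 4
10081 568
1431431 80652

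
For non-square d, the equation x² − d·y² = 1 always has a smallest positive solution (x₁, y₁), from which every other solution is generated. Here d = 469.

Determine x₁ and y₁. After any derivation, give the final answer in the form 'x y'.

√469 = [21; 1,1,1,10,6,10,1,1,1,42, …], period ℓ=10 (even) → k=9
k=0  a_k=21  p_k/q_k = 21/1
k=1  a_k=1  p_k/q_k = 22/1
…
k=3  a_k=1  p_k/q_k = 65/3
…
k=5  a_k=6  p_k/q_k = 4223/195
…
k=7  a_k=1  p_k/q_k = 47146/2177
k=8  a_k=1  p_k/q_k = 90069/4159
k=9  a_k=1  p_k/q_k = 137215/6336
fundamental: x₁=137215, y₁=6336  (since 18827956225 − 469·40144896 = 1)

137215 6336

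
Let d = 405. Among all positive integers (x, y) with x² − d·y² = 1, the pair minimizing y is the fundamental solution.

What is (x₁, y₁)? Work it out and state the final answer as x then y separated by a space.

√405 = [20; 8,40, …], period ℓ=2 (even) → k=1
i=0: a=20 ⇒ p=20, q=1
i=1: a=8 ⇒ p=161, q=8
(x₁, y₁) = (161, 8);  161² − 405·8² = 1 ✓

161 8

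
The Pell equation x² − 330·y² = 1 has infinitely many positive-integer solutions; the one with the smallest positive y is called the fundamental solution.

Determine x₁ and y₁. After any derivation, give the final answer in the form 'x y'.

109 6

√330 → a₀=18, period (6,36); ℓ=2 even so k=1
step 0: (18, 1)  from 18·(1,0) + (0,1)
step 1: (109, 6)  from 6·(18,1) + (1,0)
(x₁, y₁) = (109, 6);  109² − 330·6² = 1 ✓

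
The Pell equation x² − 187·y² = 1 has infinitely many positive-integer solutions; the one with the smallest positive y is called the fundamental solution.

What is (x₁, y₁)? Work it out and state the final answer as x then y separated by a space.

√187 = [13; 1,2,13,2,1,26, …], period ℓ=6 (even) → k=5
a_0=13:  p_0=13·1+0=13,  q_0=13·0+1=1
…
a_4=2:  p_4=2·547+41=1135,  q_4=2·40+3=83
a_5=1:  p_5=1·1135+547=1682,  q_5=1·83+40=123
fundamental: x₁=1682, y₁=123  (since 2829124 − 187·15129 = 1)

1682 123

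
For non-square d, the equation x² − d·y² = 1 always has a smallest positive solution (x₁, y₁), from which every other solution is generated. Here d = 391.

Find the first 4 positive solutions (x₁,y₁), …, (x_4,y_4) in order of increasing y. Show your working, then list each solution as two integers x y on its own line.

7338680 371133
107712448284799 5447252648880
1580934379957370111960 79951288138564985667
23203943031010998074028940801 1173473838473442730776750240

d=391: √d = [19; 1,3,2,2,1,…,3,1,38] (ℓ=16, even), read p_15/q_15
a_0=19:  p_0=19·1+0=19,  q_0=19·0+1=1
…
a_2=3:  p_2=3·20+19=79,  q_2=3·1+1=4
a_3=2:  p_3=2·79+20=178,  q_3=2·4+1=9
…
a_7=2:  p_7=2·1048+613=2709,  q_7=2·53+31=137
…
a_9=2:  p_9=2·52519+2709=107747,  q_9=2·2656+137=5449
a_10=1:  p_10=1·107747+52519=160266,  q_10=1·5449+2656=8105
a_11=1:  p_11=1·160266+107747=268013,  q_11=1·8105+5449=13554
a_12=2:  p_12=2·268013+160266=696292,  q_12=2·13554+8105=35213
a_13=2:  p_13=2·696292+268013=1660597,  q_13=2·35213+13554=83980
a_14=3:  p_14=3·1660597+696292=5678083,  q_14=3·83980+35213=287153
a_15=1:  p_15=1·5678083+1660597=7338680,  q_15=1·287153+83980=371133
fundamental: x₁=7338680, y₁=371133  (since 53856224142400 − 391·137739703689 = 1)
(x_2, y_2) = (7338680·7338680 + 391·371133·371133, 7338680·371133 + 371133·7338680) = (107712448284799, 5447252648880)
(x_3, y_3) = (7338680·107712448284799 + 391·371133·5447252648880, 7338680·5447252648880 + 371133·107712448284799) = (1580934379957370111960, 79951288138564985667)
(x_4, y_4) = (7338680·1580934379957370111960 + 391·371133·79951288138564985667, 7338680·79951288138564985667 + 371133·1580934379957370111960) = (23203943031010998074028940801, 1173473838473442730776750240)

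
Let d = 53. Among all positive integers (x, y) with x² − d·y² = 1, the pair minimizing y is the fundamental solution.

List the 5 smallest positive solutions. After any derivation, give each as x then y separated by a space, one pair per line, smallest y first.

66249 9100
8777860001 1205731800
1163048894346249 159757052027300
154101652394311440001 21167489878307463600
20418160737778428282906249 2804650073736225260045500

√53 → a₀=7, period (3,1,1,3,14); ℓ=5 odd so k=9
k=0  a_k=7  p_k/q_k = 7/1
k=1  a_k=3  p_k/q_k = 22/3
k=2  a_k=1  p_k/q_k = 29/4
…
k=4  a_k=3  p_k/q_k = 182/25
…
k=6  a_k=3  p_k/q_k = 7979/1096
k=7  a_k=1  p_k/q_k = 10578/1453
k=8  a_k=1  p_k/q_k = 18557/2549
k=9  a_k=3  p_k/q_k = 66249/9100
(x₁, y₁) = (66249, 9100);  66249² − 53·9100² = 1 ✓
(66249+9100√53)^2 = 8777860001 + 1205731800√53
(66249+9100√53)^3 = 1163048894346249 + 159757052027300√53
(66249+9100√53)^4 = 154101652394311440001 + 21167489878307463600√53
(66249+9100√53)^5 = 20418160737778428282906249 + 2804650073736225260045500√53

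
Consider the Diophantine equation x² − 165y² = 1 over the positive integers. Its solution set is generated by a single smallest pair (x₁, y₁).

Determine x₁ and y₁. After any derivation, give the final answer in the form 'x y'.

1079 84

[12; 1,5,2,5,1,24] for √165; ℓ=6 ⇒ convergent index 5
step 0: (12, 1)  from 12·(1,0) + (0,1)
step 1: (13, 1)  from 1·(12,1) + (1,0)
step 2: (77, 6)  from 5·(13,1) + (12,1)
step 3: (167, 13)  from 2·(77,6) + (13,1)
step 4: (912, 71)  from 5·(167,13) + (77,6)
step 5: (1079, 84)  from 1·(912,71) + (167,13)
(x₁, y₁) = (1079, 84);  1079² − 165·84² = 1 ✓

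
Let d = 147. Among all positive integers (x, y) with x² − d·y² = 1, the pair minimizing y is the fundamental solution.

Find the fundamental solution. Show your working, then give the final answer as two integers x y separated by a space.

97 8

[12; 8,24] for √147; ℓ=2 ⇒ convergent index 1
k=0  a_k=12  p_k/q_k = 12/1
k=1  a_k=8  p_k/q_k = 97/8
fundamental: x₁=97, y₁=8  (since 9409 − 147·64 = 1)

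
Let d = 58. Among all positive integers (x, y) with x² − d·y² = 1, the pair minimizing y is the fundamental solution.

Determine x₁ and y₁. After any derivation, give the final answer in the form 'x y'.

d=58: √d = [7; 1,1,1,1,1,1,14] (ℓ=7, odd), read p_13/q_13
k=0  a_k=7  p_k/q_k = 7/1
k=1  a_k=1  p_k/q_k = 8/1
…
k=4  a_k=1  p_k/q_k = 38/5
k=5  a_k=1  p_k/q_k = 61/8
k=6  a_k=1  p_k/q_k = 99/13
k=7  a_k=14  p_k/q_k = 1447/190
…
k=9  a_k=1  p_k/q_k = 2993/393
k=10  a_k=1  p_k/q_k = 4539/596
k=11  a_k=1  p_k/q_k = 7532/989
k=12  a_k=1  p_k/q_k = 12071/1585
k=13  a_k=1  p_k/q_k = 19603/2574
(x₁, y₁) = (19603, 2574);  19603² − 58·2574² = 1 ✓

19603 2574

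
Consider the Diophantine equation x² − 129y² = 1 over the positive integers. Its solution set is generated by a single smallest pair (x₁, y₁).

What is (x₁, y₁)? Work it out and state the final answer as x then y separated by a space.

16855 1484

d=129: √d = [11; 2,1,3,1,6,1,3,1,2,22] (ℓ=10, even), read p_9/q_9
step 0: (11, 1)  from 11·(1,0) + (0,1)
…
step 4: (159, 14)  from 1·(125,11) + (34,3)
…
step 6: (1238, 109)  from 1·(1079,95) + (159,14)
…
step 8: (6031, 531)  from 1·(4793,422) + (1238,109)
step 9: (16855, 1484)  from 2·(6031,531) + (4793,422)
(x₁, y₁) = (16855, 1484);  16855² − 129·1484² = 1 ✓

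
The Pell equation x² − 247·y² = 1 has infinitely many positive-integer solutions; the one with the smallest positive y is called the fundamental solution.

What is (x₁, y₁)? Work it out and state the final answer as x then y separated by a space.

√247 → a₀=15, period (1,2,1,1,9,1,9,1,1,2,1,30); ℓ=12 even so k=11
i=0: a=15 ⇒ p=15, q=1
i=1: a=1 ⇒ p=16, q=1
…
i=4: a=1 ⇒ p=110, q=7
…
i=9: a=1 ⇒ p=24203, q=1540
i=10: a=2 ⇒ p=61089, q=3887
i=11: a=1 ⇒ p=85292, q=5427
→ (85292, 5427).  Check: 85292²=7274725264, 247·5427²=7274725263, difference 1.

85292 5427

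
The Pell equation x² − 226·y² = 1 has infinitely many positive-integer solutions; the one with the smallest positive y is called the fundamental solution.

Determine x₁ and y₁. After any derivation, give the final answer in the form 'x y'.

√226 → a₀=15, period (30); ℓ=1 odd so k=1
step 0: (15, 1)  from 15·(1,0) + (0,1)
step 1: (451, 30)  from 30·(15,1) + (1,0)
fundamental: x₁=451, y₁=30  (since 203401 − 226·900 = 1)

451 30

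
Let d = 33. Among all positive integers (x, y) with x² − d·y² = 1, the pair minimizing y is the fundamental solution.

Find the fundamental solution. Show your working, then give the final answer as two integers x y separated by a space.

23 4

√33 = [5; 1,2,1,10, …], period ℓ=4 (even) → k=3
k=0  a_k=5  p_k/q_k = 5/1
…
k=2  a_k=2  p_k/q_k = 17/3
k=3  a_k=1  p_k/q_k = 23/4
→ (23, 4).  Check: 23²=529, 33·4²=528, difference 1.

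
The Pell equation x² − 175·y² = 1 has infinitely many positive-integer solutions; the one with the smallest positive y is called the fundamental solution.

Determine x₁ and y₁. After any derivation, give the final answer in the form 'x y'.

2024 153

d=175: √d = [13; 4,2,1,2,4,26] (ℓ=6, even), read p_5/q_5
step 0: (13, 1)  from 13·(1,0) + (0,1)
step 1: (53, 4)  from 4·(13,1) + (1,0)
step 2: (119, 9)  from 2·(53,4) + (13,1)
step 3: (172, 13)  from 1·(119,9) + (53,4)
step 4: (463, 35)  from 2·(172,13) + (119,9)
step 5: (2024, 153)  from 4·(463,35) + (172,13)
(x₁, y₁) = (2024, 153);  2024² − 175·153² = 1 ✓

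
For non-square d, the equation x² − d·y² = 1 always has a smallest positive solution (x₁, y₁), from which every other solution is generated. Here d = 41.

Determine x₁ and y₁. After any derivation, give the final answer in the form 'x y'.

d=41: √d = [6; 2,2,12] (ℓ=3, odd), read p_5/q_5
k=0  a_k=6  p_k/q_k = 6/1
k=1  a_k=2  p_k/q_k = 13/2
k=2  a_k=2  p_k/q_k = 32/5
…
k=4  a_k=2  p_k/q_k = 826/129
k=5  a_k=2  p_k/q_k = 2049/320
→ (2049, 320).  Check: 2049²=4198401, 41·320²=4198400, difference 1.

2049 320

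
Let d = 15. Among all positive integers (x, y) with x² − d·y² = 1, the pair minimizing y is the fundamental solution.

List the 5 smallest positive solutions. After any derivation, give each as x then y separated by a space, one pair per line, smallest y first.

d=15: √d = [3; 1,6] (ℓ=2, even), read p_1/q_1
step 0: (3, 1)  from 3·(1,0) + (0,1)
step 1: (4, 1)  from 1·(3,1) + (1,0)
fundamental: x₁=4, y₁=1  (since 16 − 15·1 = 1)
k=2:  x_2 = 4·4+15·1·1 = 31,  y_2 = 4·1+1·4 = 8
k=3:  x_3 = 4·31+15·1·8 = 244,  y_3 = 4·8+1·31 = 63
k=4:  x_4 = 4·244+15·1·63 = 1921,  y_4 = 4·63+1·244 = 496
k=5:  x_5 = 4·1921+15·1·496 = 15124,  y_5 = 4·496+1·1921 = 3905

4 1
31 8
244 63
1921 496
15124 3905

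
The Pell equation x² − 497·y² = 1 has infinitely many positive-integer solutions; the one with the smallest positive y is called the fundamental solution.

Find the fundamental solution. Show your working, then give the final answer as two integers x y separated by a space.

1201887 53912

d=497: √d = [22; 3,2,2,5,6,5,2,2,3,44] (ℓ=10, even), read p_9/q_9
k=0  a_k=22  p_k/q_k = 22/1
…
k=2  a_k=2  p_k/q_k = 156/7
k=3  a_k=2  p_k/q_k = 379/17
k=4  a_k=5  p_k/q_k = 2051/92
k=5  a_k=6  p_k/q_k = 12685/569
…
k=7  a_k=2  p_k/q_k = 143637/6443
k=8  a_k=2  p_k/q_k = 352750/15823
k=9  a_k=3  p_k/q_k = 1201887/53912
fundamental: x₁=1201887, y₁=53912  (since 1444532360769 − 497·2906503744 = 1)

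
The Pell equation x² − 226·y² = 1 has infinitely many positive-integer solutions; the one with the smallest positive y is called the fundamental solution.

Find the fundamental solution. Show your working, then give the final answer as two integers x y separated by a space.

d=226: √d = [15; 30] (ℓ=1, odd), read p_1/q_1
i=0: a=15 ⇒ p=15, q=1
i=1: a=30 ⇒ p=451, q=30
(x₁, y₁) = (451, 30);  451² − 226·30² = 1 ✓

451 30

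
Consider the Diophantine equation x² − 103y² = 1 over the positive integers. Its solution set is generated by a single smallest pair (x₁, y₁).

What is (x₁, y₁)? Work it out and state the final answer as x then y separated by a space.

d=103: √d = [10; 6,1,2,1,1,9,1,1,2,1,6,20] (ℓ=12, even), read p_11/q_11
i=0: a=10 ⇒ p=10, q=1
…
i=3: a=2 ⇒ p=203, q=20
i=4: a=1 ⇒ p=274, q=27
…
i=6: a=9 ⇒ p=4567, q=450
i=7: a=1 ⇒ p=5044, q=497
…
i=9: a=2 ⇒ p=24266, q=2391
i=10: a=1 ⇒ p=33877, q=3338
i=11: a=6 ⇒ p=227528, q=22419
fundamental: x₁=227528, y₁=22419  (since 51768990784 − 103·502611561 = 1)

227528 22419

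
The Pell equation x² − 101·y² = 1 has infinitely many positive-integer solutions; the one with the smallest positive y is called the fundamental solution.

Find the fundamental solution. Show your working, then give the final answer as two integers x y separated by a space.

201 20

[10; 20] for √101; ℓ=1 ⇒ convergent index 1
i=0: a=10 ⇒ p=10, q=1
i=1: a=20 ⇒ p=201, q=20
→ (201, 20).  Check: 201²=40401, 101·20²=40400, difference 1.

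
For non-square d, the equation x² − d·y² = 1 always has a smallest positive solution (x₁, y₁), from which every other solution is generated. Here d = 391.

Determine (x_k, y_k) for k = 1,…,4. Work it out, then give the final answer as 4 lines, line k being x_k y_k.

7338680 371133
107712448284799 5447252648880
1580934379957370111960 79951288138564985667
23203943031010998074028940801 1173473838473442730776750240

d=391: √d = [19; 1,3,2,2,1,…,3,1,38] (ℓ=16, even), read p_15/q_15
a_0=19:  p_0=19·1+0=19,  q_0=19·0+1=1
…
a_5=1:  p_5=1·435+178=613,  q_5=1·22+9=31
…
a_7=2:  p_7=2·1048+613=2709,  q_7=2·53+31=137
…
a_9=2:  p_9=2·52519+2709=107747,  q_9=2·2656+137=5449
a_10=1:  p_10=1·107747+52519=160266,  q_10=1·5449+2656=8105
…
a_12=2:  p_12=2·268013+160266=696292,  q_12=2·13554+8105=35213
…
a_14=3:  p_14=3·1660597+696292=5678083,  q_14=3·83980+35213=287153
a_15=1:  p_15=1·5678083+1660597=7338680,  q_15=1·287153+83980=371133
(x₁, y₁) = (7338680, 371133);  7338680² − 391·371133² = 1 ✓
k=2:  x_2 = 7338680·7338680+391·371133·371133 = 107712448284799,  y_2 = 7338680·371133+371133·7338680 = 5447252648880
k=3:  x_3 = 7338680·107712448284799+391·371133·5447252648880 = 1580934379957370111960,  y_3 = 7338680·5447252648880+371133·107712448284799 = 79951288138564985667
k=4:  x_4 = 7338680·1580934379957370111960+391·371133·79951288138564985667 = 23203943031010998074028940801,  y_4 = 7338680·79951288138564985667+371133·1580934379957370111960 = 1173473838473442730776750240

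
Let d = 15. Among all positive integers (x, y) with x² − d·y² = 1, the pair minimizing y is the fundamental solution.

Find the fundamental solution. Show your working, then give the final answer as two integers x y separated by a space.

4 1

√15 → a₀=3, period (1,6); ℓ=2 even so k=1
step 0: (3, 1)  from 3·(1,0) + (0,1)
step 1: (4, 1)  from 1·(3,1) + (1,0)
→ (4, 1).  Check: 4²=16, 15·1²=15, difference 1.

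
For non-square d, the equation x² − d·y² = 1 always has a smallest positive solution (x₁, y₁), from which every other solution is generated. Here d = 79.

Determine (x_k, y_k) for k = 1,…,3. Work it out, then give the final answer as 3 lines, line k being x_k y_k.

80 9
12799 1440
2047760 230391

d=79: √d = [8; 1,7,1,16] (ℓ=4, even), read p_3/q_3
i=0: a=8 ⇒ p=8, q=1
…
i=2: a=7 ⇒ p=71, q=8
i=3: a=1 ⇒ p=80, q=9
(x₁, y₁) = (80, 9);  80² − 79·9² = 1 ✓
(x_2, y_2) = (80·80 + 79·9·9, 80·9 + 9·80) = (12799, 1440)
(x_3, y_3) = (80·12799 + 79·9·1440, 80·1440 + 9·12799) = (2047760, 230391)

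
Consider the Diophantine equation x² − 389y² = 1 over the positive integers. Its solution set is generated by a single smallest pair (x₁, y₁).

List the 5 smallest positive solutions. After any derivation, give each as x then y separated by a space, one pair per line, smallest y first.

√389 = [19; 1,2,1,1,1,1,2,1,38, …], period ℓ=9 (odd) → k=17
i=0: a=19 ⇒ p=19, q=1
…
i=2: a=2 ⇒ p=59, q=3
i=3: a=1 ⇒ p=79, q=4
…
i=5: a=1 ⇒ p=217, q=11
i=6: a=1 ⇒ p=355, q=18
i=7: a=2 ⇒ p=927, q=47
…
i=9: a=38 ⇒ p=49643, q=2517
i=10: a=1 ⇒ p=50925, q=2582
i=11: a=2 ⇒ p=151493, q=7681
i=12: a=1 ⇒ p=202418, q=10263
i=13: a=1 ⇒ p=353911, q=17944
i=14: a=1 ⇒ p=556329, q=28207
i=15: a=1 ⇒ p=910240, q=46151
i=16: a=2 ⇒ p=2376809, q=120509
i=17: a=1 ⇒ p=3287049, q=166660
fundamental: x₁=3287049, y₁=166660  (since 10804691128401 − 389·27775555600 = 1)
(x_2, y_2) = (3287049·3287049 + 389·166660·166660, 3287049·166660 + 166660·3287049) = (21609382256801, 1095639172680)
(x_3, y_3) = (3287049·21609382256801 + 389·166660·1095639172680, 3287049·1095639172680 + 166660·21609382256801) = (142062196675667653449, 7202839293837075980)
(x_4, y_4) = (3287049·142062196675667653449 + 389·166660·7202839293837075980, 3287049·7202839293837075980 + 166660·142062196675667653449) = (933930803041091759821507201, 47352171395934637886793360)
(x_5, y_5) = (3287049·933930803041091759821507201 + 389·166660·47352171395934637886793360, 3287049·47352171395934637886793360 + 166660·933930803041091759821507201) = (6139752624410693193862375179426249, 311297815269663908222998617313300)

3287049 166660
21609382256801 1095639172680
142062196675667653449 7202839293837075980
933930803041091759821507201 47352171395934637886793360
6139752624410693193862375179426249 311297815269663908222998617313300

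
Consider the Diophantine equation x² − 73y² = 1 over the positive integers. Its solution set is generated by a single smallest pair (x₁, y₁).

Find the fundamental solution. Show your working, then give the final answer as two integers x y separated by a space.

√73 = [8; 1,1,5,5,1,1,16, …], period ℓ=7 (odd) → k=13
k=0  a_k=8  p_k/q_k = 8/1
…
k=2  a_k=1  p_k/q_k = 17/2
k=3  a_k=5  p_k/q_k = 94/11
…
k=6  a_k=1  p_k/q_k = 1068/125
…
k=9  a_k=1  p_k/q_k = 36406/4261
k=10  a_k=5  p_k/q_k = 200767/23498
…
k=12  a_k=1  p_k/q_k = 1241008/145249
k=13  a_k=1  p_k/q_k = 2281249/267000
→ (2281249, 267000).  Check: 2281249²=5204097000001, 73·267000²=5204097000000, difference 1.

2281249 267000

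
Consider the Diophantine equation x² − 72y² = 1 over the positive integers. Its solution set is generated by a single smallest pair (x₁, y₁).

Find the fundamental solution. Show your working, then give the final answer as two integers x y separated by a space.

√72 → a₀=8, period (2,16); ℓ=2 even so k=1
a_0=8:  p_0=8·1+0=8,  q_0=8·0+1=1
a_1=2:  p_1=2·8+1=17,  q_1=2·1+0=2
(x₁, y₁) = (17, 2);  17² − 72·2² = 1 ✓

17 2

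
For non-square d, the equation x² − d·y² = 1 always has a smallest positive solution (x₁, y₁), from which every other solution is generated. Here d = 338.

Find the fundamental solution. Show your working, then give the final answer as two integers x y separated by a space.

114243 6214

√338 = [18; 2,1,1,2,36, …], period ℓ=5 (odd) → k=9
step 0: (18, 1)  from 18·(1,0) + (0,1)
step 1: (37, 2)  from 2·(18,1) + (1,0)
step 2: (55, 3)  from 1·(37,2) + (18,1)
step 3: (92, 5)  from 1·(55,3) + (37,2)
step 4: (239, 13)  from 2·(92,5) + (55,3)
step 5: (8696, 473)  from 36·(239,13) + (92,5)
step 6: (17631, 959)  from 2·(8696,473) + (239,13)
…
step 8: (43958, 2391)  from 1·(26327,1432) + (17631,959)
step 9: (114243, 6214)  from 2·(43958,2391) + (26327,1432)
(x₁, y₁) = (114243, 6214);  114243² − 338·6214² = 1 ✓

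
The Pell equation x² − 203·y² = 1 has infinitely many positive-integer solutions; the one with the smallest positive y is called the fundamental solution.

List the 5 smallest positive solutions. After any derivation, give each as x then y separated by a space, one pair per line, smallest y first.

√203 = [14; 4,28, …], period ℓ=2 (even) → k=1
k=0  a_k=14  p_k/q_k = 14/1
k=1  a_k=4  p_k/q_k = 57/4
fundamental: x₁=57, y₁=4  (since 3249 − 203·16 = 1)
n=2: (57,4)∘(57,4) = (57·57+203·4·4, 57·4+4·57) = (6497,456)
n=3: (6497,456)∘(57,4) = (57·6497+203·4·456, 57·456+4·6497) = (740601,51980)
n=4: (740601,51980)∘(57,4) = (57·740601+203·4·51980, 57·51980+4·740601) = (84422017,5925264)
n=5: (84422017,5925264)∘(57,4) = (57·84422017+203·4·5925264, 57·5925264+4·84422017) = (9623369337,675428116)

57 4
6497 456
740601 51980
84422017 5925264
9623369337 675428116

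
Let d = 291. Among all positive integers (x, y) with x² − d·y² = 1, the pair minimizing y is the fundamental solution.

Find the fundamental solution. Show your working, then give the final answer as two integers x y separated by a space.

290 17

[17; 17,34] for √291; ℓ=2 ⇒ convergent index 1
a_0=17:  p_0=17·1+0=17,  q_0=17·0+1=1
a_1=17:  p_1=17·17+1=290,  q_1=17·1+0=17
(x₁, y₁) = (290, 17);  290² − 291·17² = 1 ✓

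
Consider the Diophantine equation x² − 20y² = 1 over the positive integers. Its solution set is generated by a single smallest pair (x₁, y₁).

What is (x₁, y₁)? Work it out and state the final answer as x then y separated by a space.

9 2

[4; 2,8] for √20; ℓ=2 ⇒ convergent index 1
a_0=4:  p_0=4·1+0=4,  q_0=4·0+1=1
a_1=2:  p_1=2·4+1=9,  q_1=2·1+0=2
fundamental: x₁=9, y₁=2  (since 81 − 20·4 = 1)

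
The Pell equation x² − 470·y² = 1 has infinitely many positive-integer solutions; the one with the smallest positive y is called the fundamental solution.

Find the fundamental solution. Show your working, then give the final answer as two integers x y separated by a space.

√470 = [21; 1,2,8,2,1,42, …], period ℓ=6 (even) → k=5
step 0: (21, 1)  from 21·(1,0) + (0,1)
step 1: (22, 1)  from 1·(21,1) + (1,0)
…
step 3: (542, 25)  from 8·(65,3) + (22,1)
step 4: (1149, 53)  from 2·(542,25) + (65,3)
step 5: (1691, 78)  from 1·(1149,53) + (542,25)
→ (1691, 78).  Check: 1691²=2859481, 470·78²=2859480, difference 1.

1691 78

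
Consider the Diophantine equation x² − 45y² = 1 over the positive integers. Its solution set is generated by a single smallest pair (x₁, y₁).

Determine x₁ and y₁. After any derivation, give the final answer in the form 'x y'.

d=45: √d = [6; 1,2,2,2,1,12] (ℓ=6, even), read p_5/q_5
step 0: (6, 1)  from 6·(1,0) + (0,1)
…
step 4: (114, 17)  from 2·(47,7) + (20,3)
step 5: (161, 24)  from 1·(114,17) + (47,7)
fundamental: x₁=161, y₁=24  (since 25921 − 45·576 = 1)

161 24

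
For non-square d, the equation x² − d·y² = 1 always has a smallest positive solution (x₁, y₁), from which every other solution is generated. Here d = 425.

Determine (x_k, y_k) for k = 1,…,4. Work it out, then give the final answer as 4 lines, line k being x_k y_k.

d=425: √d = [20; 1,1,1,1,1,1,40] (ℓ=7, odd), read p_13/q_13
i=0: a=20 ⇒ p=20, q=1
i=1: a=1 ⇒ p=21, q=1
i=2: a=1 ⇒ p=41, q=2
…
i=6: a=1 ⇒ p=268, q=13
…
i=12: a=1 ⇒ p=88420, q=4289
i=13: a=1 ⇒ p=143649, q=6968
→ (143649, 6968).  Check: 143649²=20635035201, 425·6968²=20635035200, difference 1.
(143649+6968√425)^2 = 41270070401 + 2001892464√425
(143649+6968√425)^3 = 11856808685922849 + 575139701115304√425
(143649+6968√425)^4 = 3406437421806992601601 + 165236485849022716128√425

143649 6968
41270070401 2001892464
11856808685922849 575139701115304
3406437421806992601601 165236485849022716128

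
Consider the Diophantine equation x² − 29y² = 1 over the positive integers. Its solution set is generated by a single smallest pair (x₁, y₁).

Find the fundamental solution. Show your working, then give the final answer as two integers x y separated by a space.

9801 1820

√29 = [5; 2,1,1,2,10, …], period ℓ=5 (odd) → k=9
i=0: a=5 ⇒ p=5, q=1
…
i=3: a=1 ⇒ p=27, q=5
i=4: a=2 ⇒ p=70, q=13
i=5: a=10 ⇒ p=727, q=135
i=6: a=2 ⇒ p=1524, q=283
…
i=8: a=1 ⇒ p=3775, q=701
i=9: a=2 ⇒ p=9801, q=1820
(x₁, y₁) = (9801, 1820);  9801² − 29·1820² = 1 ✓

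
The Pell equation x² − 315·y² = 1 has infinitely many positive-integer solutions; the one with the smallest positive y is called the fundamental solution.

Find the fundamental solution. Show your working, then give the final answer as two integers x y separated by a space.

71 4

[17; 1,2,1,34] for √315; ℓ=4 ⇒ convergent index 3
a_0=17:  p_0=17·1+0=17,  q_0=17·0+1=1
a_1=1:  p_1=1·17+1=18,  q_1=1·1+0=1
a_2=2:  p_2=2·18+17=53,  q_2=2·1+1=3
a_3=1:  p_3=1·53+18=71,  q_3=1·3+1=4
fundamental: x₁=71, y₁=4  (since 5041 − 315·16 = 1)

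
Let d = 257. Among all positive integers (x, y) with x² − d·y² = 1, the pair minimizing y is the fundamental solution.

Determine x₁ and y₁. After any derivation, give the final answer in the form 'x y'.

513 32

[16; 32] for √257; ℓ=1 ⇒ convergent index 1
i=0: a=16 ⇒ p=16, q=1
i=1: a=32 ⇒ p=513, q=32
(x₁, y₁) = (513, 32);  513² − 257·32² = 1 ✓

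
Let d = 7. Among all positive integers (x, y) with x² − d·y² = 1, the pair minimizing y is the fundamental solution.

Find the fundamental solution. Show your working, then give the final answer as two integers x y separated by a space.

[2; 1,1,1,4] for √7; ℓ=4 ⇒ convergent index 3
a_0=2:  p_0=2·1+0=2,  q_0=2·0+1=1
a_1=1:  p_1=1·2+1=3,  q_1=1·1+0=1
a_2=1:  p_2=1·3+2=5,  q_2=1·1+1=2
a_3=1:  p_3=1·5+3=8,  q_3=1·2+1=3
→ (8, 3).  Check: 8²=64, 7·3²=63, difference 1.

8 3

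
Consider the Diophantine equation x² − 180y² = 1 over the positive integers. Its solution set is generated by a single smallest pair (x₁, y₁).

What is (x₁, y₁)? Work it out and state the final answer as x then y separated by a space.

√180 = [13; 2,2,2,26, …], period ℓ=4 (even) → k=3
step 0: (13, 1)  from 13·(1,0) + (0,1)
step 1: (27, 2)  from 2·(13,1) + (1,0)
step 2: (67, 5)  from 2·(27,2) + (13,1)
step 3: (161, 12)  from 2·(67,5) + (27,2)
→ (161, 12).  Check: 161²=25921, 180·12²=25920, difference 1.

161 12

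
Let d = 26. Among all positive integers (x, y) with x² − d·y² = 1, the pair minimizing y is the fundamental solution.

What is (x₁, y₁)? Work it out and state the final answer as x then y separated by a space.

51 10

[5; 10] for √26; ℓ=1 ⇒ convergent index 1
i=0: a=5 ⇒ p=5, q=1
i=1: a=10 ⇒ p=51, q=10
(x₁, y₁) = (51, 10);  51² − 26·10² = 1 ✓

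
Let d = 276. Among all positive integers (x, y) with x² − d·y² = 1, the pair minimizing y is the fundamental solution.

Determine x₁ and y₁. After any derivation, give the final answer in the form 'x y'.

7775 468

d=276: √d = [16; 1,1,1,1,2,2,2,1,1,1,1,32] (ℓ=12, even), read p_11/q_11
step 0: (16, 1)  from 16·(1,0) + (0,1)
…
step 6: (515, 31)  from 2·(216,13) + (83,5)
step 7: (1246, 75)  from 2·(515,31) + (216,13)
…
step 9: (3007, 181)  from 1·(1761,106) + (1246,75)
step 10: (4768, 287)  from 1·(3007,181) + (1761,106)
step 11: (7775, 468)  from 1·(4768,287) + (3007,181)
→ (7775, 468).  Check: 7775²=60450625, 276·468²=60450624, difference 1.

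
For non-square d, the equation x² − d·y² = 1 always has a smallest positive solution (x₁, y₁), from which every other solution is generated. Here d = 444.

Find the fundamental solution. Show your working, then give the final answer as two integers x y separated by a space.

295 14

√444 → a₀=21, period (14,42); ℓ=2 even so k=1
a_0=21:  p_0=21·1+0=21,  q_0=21·0+1=1
a_1=14:  p_1=14·21+1=295,  q_1=14·1+0=14
fundamental: x₁=295, y₁=14  (since 87025 − 444·196 = 1)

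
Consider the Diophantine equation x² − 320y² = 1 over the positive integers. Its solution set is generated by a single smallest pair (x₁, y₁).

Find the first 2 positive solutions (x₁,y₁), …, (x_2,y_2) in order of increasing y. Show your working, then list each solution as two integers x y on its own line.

d=320: √d = [17; 1,7,1,34] (ℓ=4, even), read p_3/q_3
k=0  a_k=17  p_k/q_k = 17/1
k=1  a_k=1  p_k/q_k = 18/1
k=2  a_k=7  p_k/q_k = 143/8
k=3  a_k=1  p_k/q_k = 161/9
→ (161, 9).  Check: 161²=25921, 320·9²=25920, difference 1.
(x_2, y_2) = (161·161 + 320·9·9, 161·9 + 9·161) = (51841, 2898)

161 9
51841 2898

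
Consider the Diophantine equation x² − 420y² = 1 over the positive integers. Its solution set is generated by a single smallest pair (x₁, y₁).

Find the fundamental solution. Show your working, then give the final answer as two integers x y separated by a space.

[20; 2,40] for √420; ℓ=2 ⇒ convergent index 1
k=0  a_k=20  p_k/q_k = 20/1
k=1  a_k=2  p_k/q_k = 41/2
→ (41, 2).  Check: 41²=1681, 420·2²=1680, difference 1.

41 2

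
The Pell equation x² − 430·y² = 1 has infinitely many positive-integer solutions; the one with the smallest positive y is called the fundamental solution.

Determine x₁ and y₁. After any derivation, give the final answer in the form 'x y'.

d=430: √d = [20; 1,2,1,3,1,…,2,1,40] (ℓ=14, even), read p_13/q_13
i=0: a=20 ⇒ p=20, q=1
i=1: a=1 ⇒ p=21, q=1
…
i=7: a=8 ⇒ p=21794, q=1051
i=8: a=6 ⇒ p=133439, q=6435
…
i=11: a=1 ⇒ p=754371, q=36379
i=12: a=2 ⇒ p=2107880, q=101651
i=13: a=1 ⇒ p=2862251, q=138030
(x₁, y₁) = (2862251, 138030);  2862251² − 430·138030² = 1 ✓

2862251 138030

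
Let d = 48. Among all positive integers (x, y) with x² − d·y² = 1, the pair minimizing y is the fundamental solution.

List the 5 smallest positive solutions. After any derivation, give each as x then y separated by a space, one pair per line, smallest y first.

√48 = [6; 1,12, …], period ℓ=2 (even) → k=1
step 0: (6, 1)  from 6·(1,0) + (0,1)
step 1: (7, 1)  from 1·(6,1) + (1,0)
fundamental: x₁=7, y₁=1  (since 49 − 48·1 = 1)
n=2: (7,1)∘(7,1) = (7·7+48·1·1, 7·1+1·7) = (97,14)
n=3: (97,14)∘(7,1) = (7·97+48·1·14, 7·14+1·97) = (1351,195)
n=4: (1351,195)∘(7,1) = (7·1351+48·1·195, 7·195+1·1351) = (18817,2716)
n=5: (18817,2716)∘(7,1) = (7·18817+48·1·2716, 7·2716+1·18817) = (262087,37829)

7 1
97 14
1351 195
18817 2716
262087 37829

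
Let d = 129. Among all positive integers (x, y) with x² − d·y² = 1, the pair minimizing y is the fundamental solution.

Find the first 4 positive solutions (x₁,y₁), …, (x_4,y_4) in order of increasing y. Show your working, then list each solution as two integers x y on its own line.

16855 1484
568182049 50025640
19153416854935 1686364322916
645661681611676801 56847341275472720

√129 = [11; 2,1,3,1,6,1,3,1,2,22, …], period ℓ=10 (even) → k=9
a_0=11:  p_0=11·1+0=11,  q_0=11·0+1=1
…
a_7=3:  p_7=3·1238+1079=4793,  q_7=3·109+95=422
a_8=1:  p_8=1·4793+1238=6031,  q_8=1·422+109=531
a_9=2:  p_9=2·6031+4793=16855,  q_9=2·531+422=1484
fundamental: x₁=16855, y₁=1484  (since 284091025 − 129·2202256 = 1)
n=2: (16855,1484)∘(16855,1484) = (16855·16855+129·1484·1484, 16855·1484+1484·16855) = (568182049,50025640)
n=3: (568182049,50025640)∘(16855,1484) = (16855·568182049+129·1484·50025640, 16855·50025640+1484·568182049) = (19153416854935,1686364322916)
n=4: (19153416854935,1686364322916)∘(16855,1484) = (16855·19153416854935+129·1484·1686364322916, 16855·1686364322916+1484·19153416854935) = (645661681611676801,56847341275472720)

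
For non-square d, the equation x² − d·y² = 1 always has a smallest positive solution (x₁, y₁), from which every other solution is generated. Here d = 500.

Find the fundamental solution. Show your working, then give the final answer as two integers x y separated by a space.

√500 → a₀=22, period (2,1,3,2,1,…,1,2,44); ℓ=14 even so k=13
step 0: (22, 1)  from 22·(1,0) + (0,1)
step 1: (45, 2)  from 2·(22,1) + (1,0)
step 2: (67, 3)  from 1·(45,2) + (22,1)
step 3: (246, 11)  from 3·(67,3) + (45,2)
step 4: (559, 25)  from 2·(246,11) + (67,3)
step 5: (805, 36)  from 1·(559,25) + (246,11)
step 6: (1364, 61)  from 1·(805,36) + (559,25)
…
step 8: (15809, 707)  from 1·(14445,646) + (1364,61)
step 9: (30254, 1353)  from 1·(15809,707) + (14445,646)
step 10: (76317, 3413)  from 2·(30254,1353) + (15809,707)
step 11: (259205, 11592)  from 3·(76317,3413) + (30254,1353)
step 12: (335522, 15005)  from 1·(259205,11592) + (76317,3413)
step 13: (930249, 41602)  from 2·(335522,15005) + (259205,11592)
→ (930249, 41602).  Check: 930249²=865363202001, 500·41602²=865363202000, difference 1.

930249 41602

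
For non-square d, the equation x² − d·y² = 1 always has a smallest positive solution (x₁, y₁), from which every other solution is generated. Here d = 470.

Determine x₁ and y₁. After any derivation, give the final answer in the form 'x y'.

d=470: √d = [21; 1,2,8,2,1,42] (ℓ=6, even), read p_5/q_5
step 0: (21, 1)  from 21·(1,0) + (0,1)
step 1: (22, 1)  from 1·(21,1) + (1,0)
…
step 4: (1149, 53)  from 2·(542,25) + (65,3)
step 5: (1691, 78)  from 1·(1149,53) + (542,25)
fundamental: x₁=1691, y₁=78  (since 2859481 − 470·6084 = 1)

1691 78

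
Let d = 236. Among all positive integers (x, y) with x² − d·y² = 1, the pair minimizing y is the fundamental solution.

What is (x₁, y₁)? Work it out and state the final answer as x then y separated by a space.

561799 36570

√236 → a₀=15, period (2,1,3,5,1,6,1,5,3,1,2,30); ℓ=12 even so k=11
a_0=15:  p_0=15·1+0=15,  q_0=15·0+1=1
a_1=2:  p_1=2·15+1=31,  q_1=2·1+0=2
a_2=1:  p_2=1·31+15=46,  q_2=1·2+1=3
a_3=3:  p_3=3·46+31=169,  q_3=3·3+2=11
a_4=5:  p_4=5·169+46=891,  q_4=5·11+3=58
a_5=1:  p_5=1·891+169=1060,  q_5=1·58+11=69
a_6=6:  p_6=6·1060+891=7251,  q_6=6·69+58=472
a_7=1:  p_7=1·7251+1060=8311,  q_7=1·472+69=541
a_8=5:  p_8=5·8311+7251=48806,  q_8=5·541+472=3177
a_9=3:  p_9=3·48806+8311=154729,  q_9=3·3177+541=10072
a_10=1:  p_10=1·154729+48806=203535,  q_10=1·10072+3177=13249
a_11=2:  p_11=2·203535+154729=561799,  q_11=2·13249+10072=36570
(x₁, y₁) = (561799, 36570);  561799² − 236·36570² = 1 ✓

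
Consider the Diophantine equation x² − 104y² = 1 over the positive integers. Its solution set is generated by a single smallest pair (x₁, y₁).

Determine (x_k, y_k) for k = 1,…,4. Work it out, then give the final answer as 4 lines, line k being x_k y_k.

√104 → a₀=10, period (5,20); ℓ=2 even so k=1
a_0=10:  p_0=10·1+0=10,  q_0=10·0+1=1
a_1=5:  p_1=5·10+1=51,  q_1=5·1+0=5
(x₁, y₁) = (51, 5);  51² − 104·5² = 1 ✓
(51+5√104)^2 = 5201 + 510√104
(51+5√104)^3 = 530451 + 52015√104
(51+5√104)^4 = 54100801 + 5305020√104

51 5
5201 510
530451 52015
54100801 5305020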